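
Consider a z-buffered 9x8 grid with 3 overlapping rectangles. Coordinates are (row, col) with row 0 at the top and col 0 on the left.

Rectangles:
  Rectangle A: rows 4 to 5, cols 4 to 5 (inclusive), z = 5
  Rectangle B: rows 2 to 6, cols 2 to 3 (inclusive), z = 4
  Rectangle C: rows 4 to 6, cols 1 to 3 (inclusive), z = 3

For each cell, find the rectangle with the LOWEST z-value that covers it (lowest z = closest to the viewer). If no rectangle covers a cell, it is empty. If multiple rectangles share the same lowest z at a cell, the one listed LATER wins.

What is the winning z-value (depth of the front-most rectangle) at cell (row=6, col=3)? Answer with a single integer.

Answer: 3

Derivation:
Check cell (6,3):
  A: rows 4-5 cols 4-5 -> outside (row miss)
  B: rows 2-6 cols 2-3 z=4 -> covers; best now B (z=4)
  C: rows 4-6 cols 1-3 z=3 -> covers; best now C (z=3)
Winner: C at z=3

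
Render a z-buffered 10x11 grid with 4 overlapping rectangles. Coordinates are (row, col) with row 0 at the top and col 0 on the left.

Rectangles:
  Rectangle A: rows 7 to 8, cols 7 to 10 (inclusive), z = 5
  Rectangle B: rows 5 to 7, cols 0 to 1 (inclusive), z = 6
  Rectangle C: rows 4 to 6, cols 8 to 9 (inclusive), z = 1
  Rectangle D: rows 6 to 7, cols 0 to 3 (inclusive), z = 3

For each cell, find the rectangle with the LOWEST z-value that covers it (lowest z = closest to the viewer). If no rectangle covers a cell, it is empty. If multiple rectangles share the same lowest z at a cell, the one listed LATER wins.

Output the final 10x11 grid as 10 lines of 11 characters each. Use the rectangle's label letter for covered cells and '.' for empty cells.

...........
...........
...........
...........
........CC.
BB......CC.
DDDD....CC.
DDDD...AAAA
.......AAAA
...........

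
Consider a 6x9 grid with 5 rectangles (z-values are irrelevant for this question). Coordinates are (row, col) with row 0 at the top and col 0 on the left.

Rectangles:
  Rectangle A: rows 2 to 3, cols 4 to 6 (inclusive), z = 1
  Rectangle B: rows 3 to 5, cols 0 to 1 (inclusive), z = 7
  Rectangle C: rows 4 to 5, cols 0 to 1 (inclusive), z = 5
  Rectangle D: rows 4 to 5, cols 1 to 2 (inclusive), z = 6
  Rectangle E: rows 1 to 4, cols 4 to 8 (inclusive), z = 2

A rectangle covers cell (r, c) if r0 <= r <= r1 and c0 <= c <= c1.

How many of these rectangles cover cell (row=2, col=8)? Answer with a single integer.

Check cell (2,8):
  A: rows 2-3 cols 4-6 -> outside (col miss)
  B: rows 3-5 cols 0-1 -> outside (row miss)
  C: rows 4-5 cols 0-1 -> outside (row miss)
  D: rows 4-5 cols 1-2 -> outside (row miss)
  E: rows 1-4 cols 4-8 -> covers
Count covering = 1

Answer: 1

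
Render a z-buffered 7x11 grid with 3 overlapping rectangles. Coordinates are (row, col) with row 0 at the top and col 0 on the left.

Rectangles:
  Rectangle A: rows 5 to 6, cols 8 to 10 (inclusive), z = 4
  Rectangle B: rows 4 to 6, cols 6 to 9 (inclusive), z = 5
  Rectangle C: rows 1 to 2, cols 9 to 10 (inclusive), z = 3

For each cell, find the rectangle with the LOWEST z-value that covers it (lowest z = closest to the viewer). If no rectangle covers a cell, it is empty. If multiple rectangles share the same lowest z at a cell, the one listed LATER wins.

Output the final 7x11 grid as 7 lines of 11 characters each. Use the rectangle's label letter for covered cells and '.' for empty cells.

...........
.........CC
.........CC
...........
......BBBB.
......BBAAA
......BBAAA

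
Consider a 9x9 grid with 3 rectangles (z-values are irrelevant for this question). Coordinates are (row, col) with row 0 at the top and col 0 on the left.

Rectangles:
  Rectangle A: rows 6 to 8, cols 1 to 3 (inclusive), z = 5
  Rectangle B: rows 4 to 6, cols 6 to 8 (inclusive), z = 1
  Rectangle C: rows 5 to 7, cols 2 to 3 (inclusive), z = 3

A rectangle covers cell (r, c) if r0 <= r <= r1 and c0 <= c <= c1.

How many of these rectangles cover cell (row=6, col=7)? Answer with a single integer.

Answer: 1

Derivation:
Check cell (6,7):
  A: rows 6-8 cols 1-3 -> outside (col miss)
  B: rows 4-6 cols 6-8 -> covers
  C: rows 5-7 cols 2-3 -> outside (col miss)
Count covering = 1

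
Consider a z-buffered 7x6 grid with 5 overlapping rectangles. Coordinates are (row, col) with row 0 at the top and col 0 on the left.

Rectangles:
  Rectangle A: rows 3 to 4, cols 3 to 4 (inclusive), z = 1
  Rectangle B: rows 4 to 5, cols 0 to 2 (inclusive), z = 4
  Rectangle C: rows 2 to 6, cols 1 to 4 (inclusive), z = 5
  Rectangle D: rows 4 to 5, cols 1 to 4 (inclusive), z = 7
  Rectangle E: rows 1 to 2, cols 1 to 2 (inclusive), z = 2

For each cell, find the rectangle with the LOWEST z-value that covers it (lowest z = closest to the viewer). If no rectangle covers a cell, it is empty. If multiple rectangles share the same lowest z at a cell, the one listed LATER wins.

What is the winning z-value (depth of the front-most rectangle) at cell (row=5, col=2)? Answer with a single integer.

Answer: 4

Derivation:
Check cell (5,2):
  A: rows 3-4 cols 3-4 -> outside (row miss)
  B: rows 4-5 cols 0-2 z=4 -> covers; best now B (z=4)
  C: rows 2-6 cols 1-4 z=5 -> covers; best now B (z=4)
  D: rows 4-5 cols 1-4 z=7 -> covers; best now B (z=4)
  E: rows 1-2 cols 1-2 -> outside (row miss)
Winner: B at z=4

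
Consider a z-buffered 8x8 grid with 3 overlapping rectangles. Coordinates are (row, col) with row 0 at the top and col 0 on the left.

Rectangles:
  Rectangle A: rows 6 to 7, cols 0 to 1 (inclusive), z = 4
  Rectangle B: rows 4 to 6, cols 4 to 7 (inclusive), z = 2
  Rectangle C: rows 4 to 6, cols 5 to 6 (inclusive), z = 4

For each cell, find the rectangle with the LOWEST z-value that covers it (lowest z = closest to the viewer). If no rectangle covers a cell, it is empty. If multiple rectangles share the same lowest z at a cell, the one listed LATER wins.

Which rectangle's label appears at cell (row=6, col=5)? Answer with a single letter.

Check cell (6,5):
  A: rows 6-7 cols 0-1 -> outside (col miss)
  B: rows 4-6 cols 4-7 z=2 -> covers; best now B (z=2)
  C: rows 4-6 cols 5-6 z=4 -> covers; best now B (z=2)
Winner: B at z=2

Answer: B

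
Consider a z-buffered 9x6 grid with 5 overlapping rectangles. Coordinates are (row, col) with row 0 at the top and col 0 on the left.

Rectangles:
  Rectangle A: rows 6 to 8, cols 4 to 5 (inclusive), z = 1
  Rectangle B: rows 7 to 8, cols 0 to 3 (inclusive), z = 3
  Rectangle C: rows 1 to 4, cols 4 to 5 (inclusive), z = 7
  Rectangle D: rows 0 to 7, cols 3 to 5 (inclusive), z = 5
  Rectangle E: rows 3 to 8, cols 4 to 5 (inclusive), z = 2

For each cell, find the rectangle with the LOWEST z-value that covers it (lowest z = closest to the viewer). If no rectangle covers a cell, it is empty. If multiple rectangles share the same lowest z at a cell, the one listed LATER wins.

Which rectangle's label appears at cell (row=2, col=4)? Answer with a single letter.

Check cell (2,4):
  A: rows 6-8 cols 4-5 -> outside (row miss)
  B: rows 7-8 cols 0-3 -> outside (row miss)
  C: rows 1-4 cols 4-5 z=7 -> covers; best now C (z=7)
  D: rows 0-7 cols 3-5 z=5 -> covers; best now D (z=5)
  E: rows 3-8 cols 4-5 -> outside (row miss)
Winner: D at z=5

Answer: D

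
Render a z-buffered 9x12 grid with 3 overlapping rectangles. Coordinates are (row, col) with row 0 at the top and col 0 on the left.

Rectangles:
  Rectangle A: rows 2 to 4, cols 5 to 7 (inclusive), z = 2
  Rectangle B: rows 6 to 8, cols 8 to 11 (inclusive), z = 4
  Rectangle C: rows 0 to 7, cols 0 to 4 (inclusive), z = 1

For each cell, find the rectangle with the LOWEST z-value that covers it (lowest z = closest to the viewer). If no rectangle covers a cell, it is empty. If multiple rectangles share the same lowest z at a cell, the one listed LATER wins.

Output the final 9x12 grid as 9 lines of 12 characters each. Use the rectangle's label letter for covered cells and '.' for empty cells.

CCCCC.......
CCCCC.......
CCCCCAAA....
CCCCCAAA....
CCCCCAAA....
CCCCC.......
CCCCC...BBBB
CCCCC...BBBB
........BBBB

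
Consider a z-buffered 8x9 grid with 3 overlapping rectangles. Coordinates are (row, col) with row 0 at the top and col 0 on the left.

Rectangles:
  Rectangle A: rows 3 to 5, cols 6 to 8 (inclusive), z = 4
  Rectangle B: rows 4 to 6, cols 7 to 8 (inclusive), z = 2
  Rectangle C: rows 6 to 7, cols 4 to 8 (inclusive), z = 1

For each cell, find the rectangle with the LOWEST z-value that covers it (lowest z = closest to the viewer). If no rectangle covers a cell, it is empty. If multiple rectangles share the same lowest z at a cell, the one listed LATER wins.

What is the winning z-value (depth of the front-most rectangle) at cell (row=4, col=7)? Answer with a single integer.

Answer: 2

Derivation:
Check cell (4,7):
  A: rows 3-5 cols 6-8 z=4 -> covers; best now A (z=4)
  B: rows 4-6 cols 7-8 z=2 -> covers; best now B (z=2)
  C: rows 6-7 cols 4-8 -> outside (row miss)
Winner: B at z=2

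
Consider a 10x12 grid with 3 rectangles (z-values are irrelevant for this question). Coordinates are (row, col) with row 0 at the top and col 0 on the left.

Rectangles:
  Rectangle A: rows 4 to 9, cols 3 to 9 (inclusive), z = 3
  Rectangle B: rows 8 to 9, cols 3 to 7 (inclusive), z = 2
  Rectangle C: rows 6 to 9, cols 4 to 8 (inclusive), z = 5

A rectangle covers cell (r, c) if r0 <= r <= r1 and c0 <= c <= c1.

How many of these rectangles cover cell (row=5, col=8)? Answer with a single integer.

Answer: 1

Derivation:
Check cell (5,8):
  A: rows 4-9 cols 3-9 -> covers
  B: rows 8-9 cols 3-7 -> outside (row miss)
  C: rows 6-9 cols 4-8 -> outside (row miss)
Count covering = 1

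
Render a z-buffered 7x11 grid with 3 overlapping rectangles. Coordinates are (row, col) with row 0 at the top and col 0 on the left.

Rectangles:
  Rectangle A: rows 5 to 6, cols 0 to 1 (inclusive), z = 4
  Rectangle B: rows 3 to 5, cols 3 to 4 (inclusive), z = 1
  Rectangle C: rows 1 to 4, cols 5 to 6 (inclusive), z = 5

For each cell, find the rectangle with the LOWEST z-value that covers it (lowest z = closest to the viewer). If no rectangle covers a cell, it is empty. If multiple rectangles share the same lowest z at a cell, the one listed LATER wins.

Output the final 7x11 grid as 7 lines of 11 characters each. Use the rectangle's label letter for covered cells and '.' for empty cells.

...........
.....CC....
.....CC....
...BBCC....
...BBCC....
AA.BB......
AA.........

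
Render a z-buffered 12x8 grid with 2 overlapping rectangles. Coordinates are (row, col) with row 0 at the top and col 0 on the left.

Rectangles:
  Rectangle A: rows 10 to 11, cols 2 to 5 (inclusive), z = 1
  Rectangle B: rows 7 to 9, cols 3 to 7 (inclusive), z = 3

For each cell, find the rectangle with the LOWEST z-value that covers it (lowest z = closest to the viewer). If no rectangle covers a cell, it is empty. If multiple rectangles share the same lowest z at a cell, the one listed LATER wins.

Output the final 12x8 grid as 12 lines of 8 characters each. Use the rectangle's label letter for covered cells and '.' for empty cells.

........
........
........
........
........
........
........
...BBBBB
...BBBBB
...BBBBB
..AAAA..
..AAAA..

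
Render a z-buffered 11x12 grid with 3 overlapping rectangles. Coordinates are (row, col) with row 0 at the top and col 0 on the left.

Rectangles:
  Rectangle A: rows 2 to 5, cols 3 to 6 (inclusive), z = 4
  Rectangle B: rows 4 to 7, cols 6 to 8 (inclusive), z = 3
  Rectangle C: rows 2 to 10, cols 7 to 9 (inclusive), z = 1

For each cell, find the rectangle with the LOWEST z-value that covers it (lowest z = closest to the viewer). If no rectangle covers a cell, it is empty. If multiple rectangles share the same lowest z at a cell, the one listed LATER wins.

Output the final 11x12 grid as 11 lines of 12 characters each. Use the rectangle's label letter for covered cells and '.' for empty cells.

............
............
...AAAACCC..
...AAAACCC..
...AAABCCC..
...AAABCCC..
......BCCC..
......BCCC..
.......CCC..
.......CCC..
.......CCC..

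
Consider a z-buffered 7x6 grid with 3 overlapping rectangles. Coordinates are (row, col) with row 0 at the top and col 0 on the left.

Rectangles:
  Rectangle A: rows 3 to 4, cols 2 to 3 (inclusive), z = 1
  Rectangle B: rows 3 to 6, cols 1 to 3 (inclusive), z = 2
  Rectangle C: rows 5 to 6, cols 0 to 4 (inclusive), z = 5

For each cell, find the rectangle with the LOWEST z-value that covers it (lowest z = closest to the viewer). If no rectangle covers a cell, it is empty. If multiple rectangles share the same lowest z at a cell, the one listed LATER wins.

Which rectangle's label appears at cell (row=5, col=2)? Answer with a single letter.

Answer: B

Derivation:
Check cell (5,2):
  A: rows 3-4 cols 2-3 -> outside (row miss)
  B: rows 3-6 cols 1-3 z=2 -> covers; best now B (z=2)
  C: rows 5-6 cols 0-4 z=5 -> covers; best now B (z=2)
Winner: B at z=2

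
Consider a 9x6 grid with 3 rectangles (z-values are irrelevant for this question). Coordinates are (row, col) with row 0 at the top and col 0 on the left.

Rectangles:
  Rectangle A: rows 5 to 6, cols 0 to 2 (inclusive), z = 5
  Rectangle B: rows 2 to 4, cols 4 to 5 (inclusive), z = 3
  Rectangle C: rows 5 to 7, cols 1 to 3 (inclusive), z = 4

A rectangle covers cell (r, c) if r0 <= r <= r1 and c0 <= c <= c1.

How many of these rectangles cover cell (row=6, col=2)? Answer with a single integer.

Answer: 2

Derivation:
Check cell (6,2):
  A: rows 5-6 cols 0-2 -> covers
  B: rows 2-4 cols 4-5 -> outside (row miss)
  C: rows 5-7 cols 1-3 -> covers
Count covering = 2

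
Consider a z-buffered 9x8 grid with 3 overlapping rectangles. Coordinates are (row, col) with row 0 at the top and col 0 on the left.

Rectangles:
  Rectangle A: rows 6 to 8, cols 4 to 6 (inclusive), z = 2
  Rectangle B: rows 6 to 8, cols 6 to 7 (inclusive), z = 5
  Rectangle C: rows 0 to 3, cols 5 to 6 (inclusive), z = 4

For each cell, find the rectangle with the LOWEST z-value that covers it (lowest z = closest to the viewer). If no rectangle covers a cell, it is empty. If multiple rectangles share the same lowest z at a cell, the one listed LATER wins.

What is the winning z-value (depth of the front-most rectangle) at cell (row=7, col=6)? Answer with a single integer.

Answer: 2

Derivation:
Check cell (7,6):
  A: rows 6-8 cols 4-6 z=2 -> covers; best now A (z=2)
  B: rows 6-8 cols 6-7 z=5 -> covers; best now A (z=2)
  C: rows 0-3 cols 5-6 -> outside (row miss)
Winner: A at z=2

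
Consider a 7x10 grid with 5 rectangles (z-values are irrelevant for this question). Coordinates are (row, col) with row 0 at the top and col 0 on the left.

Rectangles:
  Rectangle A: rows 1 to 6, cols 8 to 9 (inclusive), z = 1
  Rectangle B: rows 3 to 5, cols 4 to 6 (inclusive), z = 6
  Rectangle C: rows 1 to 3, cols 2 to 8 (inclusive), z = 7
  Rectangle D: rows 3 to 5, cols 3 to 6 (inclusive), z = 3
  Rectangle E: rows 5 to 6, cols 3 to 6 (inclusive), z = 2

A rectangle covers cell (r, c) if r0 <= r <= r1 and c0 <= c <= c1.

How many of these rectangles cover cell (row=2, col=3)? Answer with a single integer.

Check cell (2,3):
  A: rows 1-6 cols 8-9 -> outside (col miss)
  B: rows 3-5 cols 4-6 -> outside (row miss)
  C: rows 1-3 cols 2-8 -> covers
  D: rows 3-5 cols 3-6 -> outside (row miss)
  E: rows 5-6 cols 3-6 -> outside (row miss)
Count covering = 1

Answer: 1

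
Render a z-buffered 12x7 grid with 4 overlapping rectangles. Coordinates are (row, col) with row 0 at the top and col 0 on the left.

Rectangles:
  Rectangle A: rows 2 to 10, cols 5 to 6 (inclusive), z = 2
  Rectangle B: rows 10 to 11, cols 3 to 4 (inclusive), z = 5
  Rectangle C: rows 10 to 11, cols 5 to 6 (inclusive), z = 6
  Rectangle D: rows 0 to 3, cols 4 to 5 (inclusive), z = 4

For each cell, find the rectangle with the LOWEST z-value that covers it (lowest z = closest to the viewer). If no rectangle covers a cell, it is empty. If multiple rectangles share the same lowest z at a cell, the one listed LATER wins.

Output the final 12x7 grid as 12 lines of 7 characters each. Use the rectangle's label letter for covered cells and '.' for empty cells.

....DD.
....DD.
....DAA
....DAA
.....AA
.....AA
.....AA
.....AA
.....AA
.....AA
...BBAA
...BBCC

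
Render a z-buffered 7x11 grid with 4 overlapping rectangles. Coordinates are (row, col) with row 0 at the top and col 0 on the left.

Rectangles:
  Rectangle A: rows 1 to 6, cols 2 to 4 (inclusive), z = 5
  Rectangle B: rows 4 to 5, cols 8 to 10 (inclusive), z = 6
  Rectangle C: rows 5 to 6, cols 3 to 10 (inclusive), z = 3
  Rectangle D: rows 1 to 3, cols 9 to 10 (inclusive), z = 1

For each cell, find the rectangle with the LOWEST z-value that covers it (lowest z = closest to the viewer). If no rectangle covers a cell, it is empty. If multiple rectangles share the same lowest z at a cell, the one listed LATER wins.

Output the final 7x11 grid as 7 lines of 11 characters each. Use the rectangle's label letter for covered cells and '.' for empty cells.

...........
..AAA....DD
..AAA....DD
..AAA....DD
..AAA...BBB
..ACCCCCCCC
..ACCCCCCCC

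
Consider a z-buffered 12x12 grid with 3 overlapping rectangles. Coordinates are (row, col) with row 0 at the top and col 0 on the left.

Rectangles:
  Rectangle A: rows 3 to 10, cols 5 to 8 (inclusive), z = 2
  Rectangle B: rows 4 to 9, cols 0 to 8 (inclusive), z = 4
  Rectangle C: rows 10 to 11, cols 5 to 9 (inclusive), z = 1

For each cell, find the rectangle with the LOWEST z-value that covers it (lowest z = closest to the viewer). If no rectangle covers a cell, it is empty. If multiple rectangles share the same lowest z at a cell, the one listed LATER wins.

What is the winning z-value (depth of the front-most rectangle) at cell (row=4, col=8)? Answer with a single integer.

Answer: 2

Derivation:
Check cell (4,8):
  A: rows 3-10 cols 5-8 z=2 -> covers; best now A (z=2)
  B: rows 4-9 cols 0-8 z=4 -> covers; best now A (z=2)
  C: rows 10-11 cols 5-9 -> outside (row miss)
Winner: A at z=2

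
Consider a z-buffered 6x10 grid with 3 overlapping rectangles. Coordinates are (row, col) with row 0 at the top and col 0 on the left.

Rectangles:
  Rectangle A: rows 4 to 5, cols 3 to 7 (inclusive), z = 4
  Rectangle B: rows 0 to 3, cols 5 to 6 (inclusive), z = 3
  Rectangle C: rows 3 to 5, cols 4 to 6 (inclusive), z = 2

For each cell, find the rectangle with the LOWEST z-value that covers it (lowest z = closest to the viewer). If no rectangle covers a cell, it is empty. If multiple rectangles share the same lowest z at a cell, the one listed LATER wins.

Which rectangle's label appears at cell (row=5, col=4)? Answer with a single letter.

Answer: C

Derivation:
Check cell (5,4):
  A: rows 4-5 cols 3-7 z=4 -> covers; best now A (z=4)
  B: rows 0-3 cols 5-6 -> outside (row miss)
  C: rows 3-5 cols 4-6 z=2 -> covers; best now C (z=2)
Winner: C at z=2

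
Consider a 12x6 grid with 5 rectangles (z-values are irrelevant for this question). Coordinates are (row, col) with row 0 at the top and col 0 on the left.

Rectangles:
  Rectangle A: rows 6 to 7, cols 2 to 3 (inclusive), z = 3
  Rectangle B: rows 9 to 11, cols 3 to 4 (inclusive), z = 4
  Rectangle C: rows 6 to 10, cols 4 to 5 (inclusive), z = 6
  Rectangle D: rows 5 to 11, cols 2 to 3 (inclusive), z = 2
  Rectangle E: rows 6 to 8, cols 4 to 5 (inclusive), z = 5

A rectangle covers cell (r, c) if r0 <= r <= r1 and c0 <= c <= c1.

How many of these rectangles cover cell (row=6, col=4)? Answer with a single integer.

Answer: 2

Derivation:
Check cell (6,4):
  A: rows 6-7 cols 2-3 -> outside (col miss)
  B: rows 9-11 cols 3-4 -> outside (row miss)
  C: rows 6-10 cols 4-5 -> covers
  D: rows 5-11 cols 2-3 -> outside (col miss)
  E: rows 6-8 cols 4-5 -> covers
Count covering = 2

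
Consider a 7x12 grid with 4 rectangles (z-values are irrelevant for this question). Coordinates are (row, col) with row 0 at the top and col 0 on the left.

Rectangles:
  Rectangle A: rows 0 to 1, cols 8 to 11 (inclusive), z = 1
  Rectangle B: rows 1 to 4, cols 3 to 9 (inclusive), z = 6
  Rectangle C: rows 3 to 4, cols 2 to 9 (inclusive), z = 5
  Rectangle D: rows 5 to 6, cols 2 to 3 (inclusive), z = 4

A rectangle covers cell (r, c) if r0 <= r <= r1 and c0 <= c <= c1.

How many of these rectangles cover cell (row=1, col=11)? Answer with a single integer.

Check cell (1,11):
  A: rows 0-1 cols 8-11 -> covers
  B: rows 1-4 cols 3-9 -> outside (col miss)
  C: rows 3-4 cols 2-9 -> outside (row miss)
  D: rows 5-6 cols 2-3 -> outside (row miss)
Count covering = 1

Answer: 1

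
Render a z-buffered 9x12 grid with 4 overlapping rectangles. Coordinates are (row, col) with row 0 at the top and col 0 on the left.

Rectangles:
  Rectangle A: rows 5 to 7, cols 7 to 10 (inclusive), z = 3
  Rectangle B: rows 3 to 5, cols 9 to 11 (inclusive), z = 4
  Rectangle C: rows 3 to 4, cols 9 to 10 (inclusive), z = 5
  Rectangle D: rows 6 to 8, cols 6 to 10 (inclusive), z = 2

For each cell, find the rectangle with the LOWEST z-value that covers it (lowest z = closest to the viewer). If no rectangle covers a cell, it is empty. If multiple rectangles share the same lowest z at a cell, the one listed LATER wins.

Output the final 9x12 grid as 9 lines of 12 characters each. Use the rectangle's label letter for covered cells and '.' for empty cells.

............
............
............
.........BBB
.........BBB
.......AAAAB
......DDDDD.
......DDDDD.
......DDDDD.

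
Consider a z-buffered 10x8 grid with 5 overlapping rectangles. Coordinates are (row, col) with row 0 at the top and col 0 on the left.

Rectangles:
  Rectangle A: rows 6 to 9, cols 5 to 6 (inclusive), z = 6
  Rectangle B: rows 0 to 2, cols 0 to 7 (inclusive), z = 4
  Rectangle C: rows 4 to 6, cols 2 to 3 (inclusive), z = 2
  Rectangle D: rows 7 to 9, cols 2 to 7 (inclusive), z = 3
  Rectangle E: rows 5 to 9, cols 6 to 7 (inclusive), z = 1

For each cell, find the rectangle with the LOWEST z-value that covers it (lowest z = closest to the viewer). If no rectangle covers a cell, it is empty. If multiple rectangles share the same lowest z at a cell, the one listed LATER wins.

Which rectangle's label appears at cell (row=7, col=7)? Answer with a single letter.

Answer: E

Derivation:
Check cell (7,7):
  A: rows 6-9 cols 5-6 -> outside (col miss)
  B: rows 0-2 cols 0-7 -> outside (row miss)
  C: rows 4-6 cols 2-3 -> outside (row miss)
  D: rows 7-9 cols 2-7 z=3 -> covers; best now D (z=3)
  E: rows 5-9 cols 6-7 z=1 -> covers; best now E (z=1)
Winner: E at z=1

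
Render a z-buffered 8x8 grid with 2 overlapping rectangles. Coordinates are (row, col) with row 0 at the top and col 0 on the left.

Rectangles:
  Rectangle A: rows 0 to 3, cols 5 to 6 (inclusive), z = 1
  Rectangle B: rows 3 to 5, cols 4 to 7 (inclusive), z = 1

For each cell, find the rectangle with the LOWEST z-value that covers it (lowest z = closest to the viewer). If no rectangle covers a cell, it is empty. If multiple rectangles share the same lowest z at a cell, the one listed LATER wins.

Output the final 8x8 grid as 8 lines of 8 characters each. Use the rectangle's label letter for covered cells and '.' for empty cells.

.....AA.
.....AA.
.....AA.
....BBBB
....BBBB
....BBBB
........
........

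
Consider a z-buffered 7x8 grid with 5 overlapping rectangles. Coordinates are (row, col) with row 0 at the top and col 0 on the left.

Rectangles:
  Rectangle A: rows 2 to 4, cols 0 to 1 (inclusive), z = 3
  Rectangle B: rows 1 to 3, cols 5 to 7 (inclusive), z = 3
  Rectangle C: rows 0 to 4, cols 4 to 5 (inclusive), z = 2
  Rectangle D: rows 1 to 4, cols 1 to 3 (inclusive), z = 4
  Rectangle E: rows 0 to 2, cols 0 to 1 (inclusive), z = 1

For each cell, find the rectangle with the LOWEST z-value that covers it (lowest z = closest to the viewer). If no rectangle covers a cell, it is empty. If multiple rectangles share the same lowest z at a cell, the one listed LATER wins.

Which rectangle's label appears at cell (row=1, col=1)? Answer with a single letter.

Answer: E

Derivation:
Check cell (1,1):
  A: rows 2-4 cols 0-1 -> outside (row miss)
  B: rows 1-3 cols 5-7 -> outside (col miss)
  C: rows 0-4 cols 4-5 -> outside (col miss)
  D: rows 1-4 cols 1-3 z=4 -> covers; best now D (z=4)
  E: rows 0-2 cols 0-1 z=1 -> covers; best now E (z=1)
Winner: E at z=1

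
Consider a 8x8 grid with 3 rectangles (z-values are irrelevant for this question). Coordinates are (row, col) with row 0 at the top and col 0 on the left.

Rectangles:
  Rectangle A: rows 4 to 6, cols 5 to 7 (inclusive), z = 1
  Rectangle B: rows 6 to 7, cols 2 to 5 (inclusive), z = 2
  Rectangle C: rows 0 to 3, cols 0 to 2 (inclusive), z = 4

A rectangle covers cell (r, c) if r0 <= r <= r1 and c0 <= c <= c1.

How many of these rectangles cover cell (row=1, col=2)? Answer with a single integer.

Answer: 1

Derivation:
Check cell (1,2):
  A: rows 4-6 cols 5-7 -> outside (row miss)
  B: rows 6-7 cols 2-5 -> outside (row miss)
  C: rows 0-3 cols 0-2 -> covers
Count covering = 1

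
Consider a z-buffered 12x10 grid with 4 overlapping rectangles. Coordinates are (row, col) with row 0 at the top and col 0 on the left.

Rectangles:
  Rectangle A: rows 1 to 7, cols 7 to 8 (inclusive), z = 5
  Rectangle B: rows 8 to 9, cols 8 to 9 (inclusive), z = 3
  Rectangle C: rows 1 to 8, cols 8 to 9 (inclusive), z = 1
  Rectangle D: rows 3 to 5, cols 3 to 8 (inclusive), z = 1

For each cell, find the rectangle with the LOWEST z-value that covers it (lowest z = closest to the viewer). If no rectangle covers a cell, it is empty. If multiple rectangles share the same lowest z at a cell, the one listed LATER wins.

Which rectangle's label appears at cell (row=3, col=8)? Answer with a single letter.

Check cell (3,8):
  A: rows 1-7 cols 7-8 z=5 -> covers; best now A (z=5)
  B: rows 8-9 cols 8-9 -> outside (row miss)
  C: rows 1-8 cols 8-9 z=1 -> covers; best now C (z=1)
  D: rows 3-5 cols 3-8 z=1 -> covers; best now D (z=1)
Winner: D at z=1

Answer: D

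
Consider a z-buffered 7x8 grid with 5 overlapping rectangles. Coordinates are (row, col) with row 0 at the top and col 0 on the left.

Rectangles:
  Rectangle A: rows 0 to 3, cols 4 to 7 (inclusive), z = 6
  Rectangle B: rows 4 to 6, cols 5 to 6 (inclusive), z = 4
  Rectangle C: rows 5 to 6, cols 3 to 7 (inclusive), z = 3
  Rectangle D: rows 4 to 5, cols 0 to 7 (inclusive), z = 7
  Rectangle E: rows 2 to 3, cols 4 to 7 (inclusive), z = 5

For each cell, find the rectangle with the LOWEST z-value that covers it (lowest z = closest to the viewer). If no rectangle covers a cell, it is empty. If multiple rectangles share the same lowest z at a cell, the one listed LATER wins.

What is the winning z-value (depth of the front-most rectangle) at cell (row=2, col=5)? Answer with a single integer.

Answer: 5

Derivation:
Check cell (2,5):
  A: rows 0-3 cols 4-7 z=6 -> covers; best now A (z=6)
  B: rows 4-6 cols 5-6 -> outside (row miss)
  C: rows 5-6 cols 3-7 -> outside (row miss)
  D: rows 4-5 cols 0-7 -> outside (row miss)
  E: rows 2-3 cols 4-7 z=5 -> covers; best now E (z=5)
Winner: E at z=5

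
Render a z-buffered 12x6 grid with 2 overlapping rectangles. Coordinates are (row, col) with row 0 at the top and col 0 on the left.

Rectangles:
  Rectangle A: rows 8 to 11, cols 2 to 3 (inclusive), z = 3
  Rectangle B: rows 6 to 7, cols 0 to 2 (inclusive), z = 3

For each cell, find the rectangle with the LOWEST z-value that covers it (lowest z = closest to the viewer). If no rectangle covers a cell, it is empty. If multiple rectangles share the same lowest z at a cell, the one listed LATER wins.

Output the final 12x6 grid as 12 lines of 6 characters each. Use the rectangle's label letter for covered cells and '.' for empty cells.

......
......
......
......
......
......
BBB...
BBB...
..AA..
..AA..
..AA..
..AA..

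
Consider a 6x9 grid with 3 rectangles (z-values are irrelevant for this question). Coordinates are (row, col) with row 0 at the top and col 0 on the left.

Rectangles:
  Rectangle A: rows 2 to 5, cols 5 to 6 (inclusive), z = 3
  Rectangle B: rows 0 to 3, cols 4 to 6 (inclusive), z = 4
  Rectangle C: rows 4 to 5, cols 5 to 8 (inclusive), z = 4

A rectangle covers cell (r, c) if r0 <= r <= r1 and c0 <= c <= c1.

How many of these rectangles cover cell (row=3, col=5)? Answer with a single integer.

Check cell (3,5):
  A: rows 2-5 cols 5-6 -> covers
  B: rows 0-3 cols 4-6 -> covers
  C: rows 4-5 cols 5-8 -> outside (row miss)
Count covering = 2

Answer: 2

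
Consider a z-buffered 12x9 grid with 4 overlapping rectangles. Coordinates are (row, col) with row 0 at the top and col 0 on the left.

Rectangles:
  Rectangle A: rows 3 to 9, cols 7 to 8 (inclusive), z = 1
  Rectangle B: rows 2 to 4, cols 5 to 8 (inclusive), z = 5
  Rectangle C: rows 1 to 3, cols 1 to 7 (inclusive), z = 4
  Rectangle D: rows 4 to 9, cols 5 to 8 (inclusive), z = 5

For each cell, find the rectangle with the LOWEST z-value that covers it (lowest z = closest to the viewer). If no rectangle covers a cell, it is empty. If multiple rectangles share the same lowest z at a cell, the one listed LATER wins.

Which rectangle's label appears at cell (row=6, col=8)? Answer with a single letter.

Check cell (6,8):
  A: rows 3-9 cols 7-8 z=1 -> covers; best now A (z=1)
  B: rows 2-4 cols 5-8 -> outside (row miss)
  C: rows 1-3 cols 1-7 -> outside (row miss)
  D: rows 4-9 cols 5-8 z=5 -> covers; best now A (z=1)
Winner: A at z=1

Answer: A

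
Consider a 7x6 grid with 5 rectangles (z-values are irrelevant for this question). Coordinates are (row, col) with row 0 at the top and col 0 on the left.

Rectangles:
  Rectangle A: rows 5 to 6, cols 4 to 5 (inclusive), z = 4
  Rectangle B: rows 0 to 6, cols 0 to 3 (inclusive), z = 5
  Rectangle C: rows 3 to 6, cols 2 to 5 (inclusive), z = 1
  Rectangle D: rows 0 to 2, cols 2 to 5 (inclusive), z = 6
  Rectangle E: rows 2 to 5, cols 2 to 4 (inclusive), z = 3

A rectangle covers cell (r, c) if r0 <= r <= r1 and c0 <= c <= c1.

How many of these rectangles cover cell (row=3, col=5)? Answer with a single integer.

Answer: 1

Derivation:
Check cell (3,5):
  A: rows 5-6 cols 4-5 -> outside (row miss)
  B: rows 0-6 cols 0-3 -> outside (col miss)
  C: rows 3-6 cols 2-5 -> covers
  D: rows 0-2 cols 2-5 -> outside (row miss)
  E: rows 2-5 cols 2-4 -> outside (col miss)
Count covering = 1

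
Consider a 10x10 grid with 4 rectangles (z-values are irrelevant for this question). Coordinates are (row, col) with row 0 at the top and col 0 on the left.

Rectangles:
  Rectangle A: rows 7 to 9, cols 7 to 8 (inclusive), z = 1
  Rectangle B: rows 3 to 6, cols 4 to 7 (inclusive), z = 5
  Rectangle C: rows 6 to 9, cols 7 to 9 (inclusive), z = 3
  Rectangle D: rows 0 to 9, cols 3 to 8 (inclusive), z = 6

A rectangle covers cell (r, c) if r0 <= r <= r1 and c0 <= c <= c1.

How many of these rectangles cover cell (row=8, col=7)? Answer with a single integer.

Check cell (8,7):
  A: rows 7-9 cols 7-8 -> covers
  B: rows 3-6 cols 4-7 -> outside (row miss)
  C: rows 6-9 cols 7-9 -> covers
  D: rows 0-9 cols 3-8 -> covers
Count covering = 3

Answer: 3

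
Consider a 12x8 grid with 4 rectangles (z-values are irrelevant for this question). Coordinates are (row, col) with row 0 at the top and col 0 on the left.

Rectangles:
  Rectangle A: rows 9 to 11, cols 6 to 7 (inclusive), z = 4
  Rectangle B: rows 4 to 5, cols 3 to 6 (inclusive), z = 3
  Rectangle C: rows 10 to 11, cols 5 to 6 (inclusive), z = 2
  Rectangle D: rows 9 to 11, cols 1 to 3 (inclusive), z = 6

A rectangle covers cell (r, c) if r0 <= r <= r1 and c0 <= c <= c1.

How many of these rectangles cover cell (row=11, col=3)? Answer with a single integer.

Answer: 1

Derivation:
Check cell (11,3):
  A: rows 9-11 cols 6-7 -> outside (col miss)
  B: rows 4-5 cols 3-6 -> outside (row miss)
  C: rows 10-11 cols 5-6 -> outside (col miss)
  D: rows 9-11 cols 1-3 -> covers
Count covering = 1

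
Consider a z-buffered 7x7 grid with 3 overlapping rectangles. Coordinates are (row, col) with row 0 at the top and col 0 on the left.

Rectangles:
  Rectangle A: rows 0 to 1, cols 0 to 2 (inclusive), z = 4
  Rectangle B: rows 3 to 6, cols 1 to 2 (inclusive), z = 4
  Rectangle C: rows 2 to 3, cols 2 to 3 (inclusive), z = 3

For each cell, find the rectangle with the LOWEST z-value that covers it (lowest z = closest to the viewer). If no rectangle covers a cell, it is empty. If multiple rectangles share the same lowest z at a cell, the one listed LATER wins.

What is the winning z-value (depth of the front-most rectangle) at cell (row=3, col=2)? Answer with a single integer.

Check cell (3,2):
  A: rows 0-1 cols 0-2 -> outside (row miss)
  B: rows 3-6 cols 1-2 z=4 -> covers; best now B (z=4)
  C: rows 2-3 cols 2-3 z=3 -> covers; best now C (z=3)
Winner: C at z=3

Answer: 3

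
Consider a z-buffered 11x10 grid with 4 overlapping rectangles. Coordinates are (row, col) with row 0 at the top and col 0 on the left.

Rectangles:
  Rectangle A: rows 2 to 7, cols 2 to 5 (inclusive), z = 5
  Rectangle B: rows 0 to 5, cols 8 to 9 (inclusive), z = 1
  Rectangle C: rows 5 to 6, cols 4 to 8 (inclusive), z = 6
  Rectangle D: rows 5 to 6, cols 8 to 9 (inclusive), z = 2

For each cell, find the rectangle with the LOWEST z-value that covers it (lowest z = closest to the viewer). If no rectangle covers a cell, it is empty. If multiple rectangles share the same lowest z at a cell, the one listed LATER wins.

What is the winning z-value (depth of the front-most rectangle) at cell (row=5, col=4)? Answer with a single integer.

Answer: 5

Derivation:
Check cell (5,4):
  A: rows 2-7 cols 2-5 z=5 -> covers; best now A (z=5)
  B: rows 0-5 cols 8-9 -> outside (col miss)
  C: rows 5-6 cols 4-8 z=6 -> covers; best now A (z=5)
  D: rows 5-6 cols 8-9 -> outside (col miss)
Winner: A at z=5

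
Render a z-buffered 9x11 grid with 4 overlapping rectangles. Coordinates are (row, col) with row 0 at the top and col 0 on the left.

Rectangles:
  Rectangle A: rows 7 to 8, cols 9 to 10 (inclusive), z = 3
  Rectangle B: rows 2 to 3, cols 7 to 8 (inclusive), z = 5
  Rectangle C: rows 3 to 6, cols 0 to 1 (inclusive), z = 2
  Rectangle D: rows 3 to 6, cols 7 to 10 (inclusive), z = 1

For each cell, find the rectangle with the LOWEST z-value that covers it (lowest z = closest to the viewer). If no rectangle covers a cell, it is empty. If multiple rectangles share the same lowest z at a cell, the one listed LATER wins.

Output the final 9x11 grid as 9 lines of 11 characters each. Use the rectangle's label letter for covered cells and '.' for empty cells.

...........
...........
.......BB..
CC.....DDDD
CC.....DDDD
CC.....DDDD
CC.....DDDD
.........AA
.........AA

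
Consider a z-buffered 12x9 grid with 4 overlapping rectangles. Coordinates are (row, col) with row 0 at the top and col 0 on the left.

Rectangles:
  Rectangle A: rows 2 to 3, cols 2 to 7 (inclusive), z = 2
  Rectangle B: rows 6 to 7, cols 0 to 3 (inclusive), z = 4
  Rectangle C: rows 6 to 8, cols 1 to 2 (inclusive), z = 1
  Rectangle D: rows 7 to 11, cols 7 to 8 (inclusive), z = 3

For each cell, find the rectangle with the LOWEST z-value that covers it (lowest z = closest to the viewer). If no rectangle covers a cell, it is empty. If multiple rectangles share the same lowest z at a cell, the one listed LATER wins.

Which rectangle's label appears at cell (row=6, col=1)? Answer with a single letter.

Check cell (6,1):
  A: rows 2-3 cols 2-7 -> outside (row miss)
  B: rows 6-7 cols 0-3 z=4 -> covers; best now B (z=4)
  C: rows 6-8 cols 1-2 z=1 -> covers; best now C (z=1)
  D: rows 7-11 cols 7-8 -> outside (row miss)
Winner: C at z=1

Answer: C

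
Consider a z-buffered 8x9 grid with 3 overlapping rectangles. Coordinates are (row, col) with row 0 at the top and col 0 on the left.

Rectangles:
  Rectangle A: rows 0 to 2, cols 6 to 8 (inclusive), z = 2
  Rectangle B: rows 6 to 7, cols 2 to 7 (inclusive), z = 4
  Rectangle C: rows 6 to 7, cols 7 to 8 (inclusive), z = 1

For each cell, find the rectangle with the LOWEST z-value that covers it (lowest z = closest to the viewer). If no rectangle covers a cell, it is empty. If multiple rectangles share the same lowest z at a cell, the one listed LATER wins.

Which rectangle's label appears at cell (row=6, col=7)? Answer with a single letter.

Check cell (6,7):
  A: rows 0-2 cols 6-8 -> outside (row miss)
  B: rows 6-7 cols 2-7 z=4 -> covers; best now B (z=4)
  C: rows 6-7 cols 7-8 z=1 -> covers; best now C (z=1)
Winner: C at z=1

Answer: C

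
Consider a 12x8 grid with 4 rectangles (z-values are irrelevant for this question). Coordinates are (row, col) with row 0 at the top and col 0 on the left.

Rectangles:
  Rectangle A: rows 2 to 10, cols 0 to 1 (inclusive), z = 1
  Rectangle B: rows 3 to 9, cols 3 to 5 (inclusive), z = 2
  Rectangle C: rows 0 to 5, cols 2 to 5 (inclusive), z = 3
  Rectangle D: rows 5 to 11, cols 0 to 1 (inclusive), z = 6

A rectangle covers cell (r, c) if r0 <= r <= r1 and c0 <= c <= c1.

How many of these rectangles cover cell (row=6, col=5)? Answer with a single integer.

Answer: 1

Derivation:
Check cell (6,5):
  A: rows 2-10 cols 0-1 -> outside (col miss)
  B: rows 3-9 cols 3-5 -> covers
  C: rows 0-5 cols 2-5 -> outside (row miss)
  D: rows 5-11 cols 0-1 -> outside (col miss)
Count covering = 1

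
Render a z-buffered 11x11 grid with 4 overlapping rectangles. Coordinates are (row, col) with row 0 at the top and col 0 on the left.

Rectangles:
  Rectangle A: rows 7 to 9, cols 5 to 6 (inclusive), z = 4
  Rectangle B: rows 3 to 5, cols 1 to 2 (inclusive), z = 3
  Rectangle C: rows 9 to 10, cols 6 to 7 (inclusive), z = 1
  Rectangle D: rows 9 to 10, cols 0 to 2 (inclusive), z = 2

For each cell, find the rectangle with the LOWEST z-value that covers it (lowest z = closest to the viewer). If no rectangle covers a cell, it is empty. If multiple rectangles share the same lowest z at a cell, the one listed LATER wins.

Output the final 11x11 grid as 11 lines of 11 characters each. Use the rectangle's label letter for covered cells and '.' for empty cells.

...........
...........
...........
.BB........
.BB........
.BB........
...........
.....AA....
.....AA....
DDD..ACC...
DDD...CC...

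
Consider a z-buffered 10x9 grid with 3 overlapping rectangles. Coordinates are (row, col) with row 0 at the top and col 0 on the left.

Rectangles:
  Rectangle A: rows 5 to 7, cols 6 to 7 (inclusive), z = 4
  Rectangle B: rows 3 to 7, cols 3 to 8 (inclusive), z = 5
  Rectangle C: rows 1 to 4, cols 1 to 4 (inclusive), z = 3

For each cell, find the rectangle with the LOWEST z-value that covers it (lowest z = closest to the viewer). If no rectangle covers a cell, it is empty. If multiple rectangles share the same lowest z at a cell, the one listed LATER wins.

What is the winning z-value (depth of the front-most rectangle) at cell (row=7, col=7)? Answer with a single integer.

Answer: 4

Derivation:
Check cell (7,7):
  A: rows 5-7 cols 6-7 z=4 -> covers; best now A (z=4)
  B: rows 3-7 cols 3-8 z=5 -> covers; best now A (z=4)
  C: rows 1-4 cols 1-4 -> outside (row miss)
Winner: A at z=4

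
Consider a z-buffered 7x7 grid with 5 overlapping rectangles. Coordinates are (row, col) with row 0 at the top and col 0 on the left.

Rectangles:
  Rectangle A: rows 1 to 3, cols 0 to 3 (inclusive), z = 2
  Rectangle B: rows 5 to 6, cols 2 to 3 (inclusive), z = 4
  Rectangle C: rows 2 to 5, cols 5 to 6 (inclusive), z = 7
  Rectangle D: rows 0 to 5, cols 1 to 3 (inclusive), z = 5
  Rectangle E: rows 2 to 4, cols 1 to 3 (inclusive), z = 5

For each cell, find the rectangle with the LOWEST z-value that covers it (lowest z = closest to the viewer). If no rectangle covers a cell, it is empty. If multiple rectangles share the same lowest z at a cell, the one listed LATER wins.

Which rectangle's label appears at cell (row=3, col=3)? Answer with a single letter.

Check cell (3,3):
  A: rows 1-3 cols 0-3 z=2 -> covers; best now A (z=2)
  B: rows 5-6 cols 2-3 -> outside (row miss)
  C: rows 2-5 cols 5-6 -> outside (col miss)
  D: rows 0-5 cols 1-3 z=5 -> covers; best now A (z=2)
  E: rows 2-4 cols 1-3 z=5 -> covers; best now A (z=2)
Winner: A at z=2

Answer: A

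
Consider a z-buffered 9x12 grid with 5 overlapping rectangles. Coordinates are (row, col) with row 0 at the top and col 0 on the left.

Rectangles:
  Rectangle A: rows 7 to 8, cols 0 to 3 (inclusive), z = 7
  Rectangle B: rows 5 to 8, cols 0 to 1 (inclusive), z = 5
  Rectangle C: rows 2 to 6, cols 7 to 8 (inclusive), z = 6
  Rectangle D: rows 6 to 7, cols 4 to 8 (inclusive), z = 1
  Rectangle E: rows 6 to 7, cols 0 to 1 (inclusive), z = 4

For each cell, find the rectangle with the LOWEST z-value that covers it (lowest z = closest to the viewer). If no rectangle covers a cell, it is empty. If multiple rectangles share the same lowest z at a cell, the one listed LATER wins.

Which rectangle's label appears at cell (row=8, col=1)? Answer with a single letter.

Answer: B

Derivation:
Check cell (8,1):
  A: rows 7-8 cols 0-3 z=7 -> covers; best now A (z=7)
  B: rows 5-8 cols 0-1 z=5 -> covers; best now B (z=5)
  C: rows 2-6 cols 7-8 -> outside (row miss)
  D: rows 6-7 cols 4-8 -> outside (row miss)
  E: rows 6-7 cols 0-1 -> outside (row miss)
Winner: B at z=5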